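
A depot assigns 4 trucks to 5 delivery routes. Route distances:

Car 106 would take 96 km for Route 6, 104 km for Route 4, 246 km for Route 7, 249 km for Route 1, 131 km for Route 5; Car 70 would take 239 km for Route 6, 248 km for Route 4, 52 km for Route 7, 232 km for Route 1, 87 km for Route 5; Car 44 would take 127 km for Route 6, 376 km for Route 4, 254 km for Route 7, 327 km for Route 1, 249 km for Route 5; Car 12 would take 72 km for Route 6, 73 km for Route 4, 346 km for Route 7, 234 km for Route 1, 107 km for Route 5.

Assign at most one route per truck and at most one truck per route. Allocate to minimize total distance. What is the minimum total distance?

Optimal: Car 106→Route 5 (131 km), Car 70→Route 7 (52 km), Car 44→Route 6 (127 km), Car 12→Route 4 (73 km) — total 131+52+127+73 = 383 km.
Column-greedy (each route in turn goes to its cheapest remaining truck) gives 555 km, worse by 172.
Swapping Car 12↔Car 70 (Car 12→Route 7 346 km, Car 70→Route 4 248 km) adds 469.

Minimum total: 383 km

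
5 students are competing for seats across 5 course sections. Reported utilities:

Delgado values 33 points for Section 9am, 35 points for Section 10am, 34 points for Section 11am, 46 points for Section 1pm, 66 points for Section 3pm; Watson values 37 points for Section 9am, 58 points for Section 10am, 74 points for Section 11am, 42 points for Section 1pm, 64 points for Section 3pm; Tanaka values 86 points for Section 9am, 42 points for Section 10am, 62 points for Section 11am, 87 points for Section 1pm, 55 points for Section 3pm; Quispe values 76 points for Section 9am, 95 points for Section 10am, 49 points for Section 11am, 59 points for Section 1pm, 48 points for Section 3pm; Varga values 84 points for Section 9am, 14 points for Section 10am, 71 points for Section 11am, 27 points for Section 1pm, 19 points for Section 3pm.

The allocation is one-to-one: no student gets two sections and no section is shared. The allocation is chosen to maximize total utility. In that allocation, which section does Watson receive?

Watson receives Section 11am.

Optimal: Delgado→Section 3pm (66 points), Watson→Section 11am (74 points), Tanaka→Section 1pm (87 points), Quispe→Section 10am (95 points), Varga→Section 9am (84 points) — total 66+74+87+95+84 = 406 points.
Column-greedy (each section in turn goes to its best remaining student) gives 320 points, worse by 86.
Next-best assignment: Delgado→Section 11am, Watson→Section 3pm, Tanaka→Section 1pm, Quispe→Section 10am, Varga→Section 9am = 364 points.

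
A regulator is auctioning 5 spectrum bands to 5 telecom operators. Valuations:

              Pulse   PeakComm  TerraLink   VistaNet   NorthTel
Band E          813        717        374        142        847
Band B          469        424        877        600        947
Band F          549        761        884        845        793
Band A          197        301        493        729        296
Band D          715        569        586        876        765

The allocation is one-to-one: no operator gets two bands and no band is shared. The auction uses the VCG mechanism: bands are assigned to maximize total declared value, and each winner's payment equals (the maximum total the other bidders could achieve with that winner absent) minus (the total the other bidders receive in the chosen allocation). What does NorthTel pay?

NorthTel pays $282M.

Efficient allocation: Pulse→Band D ($715M), PeakComm→Band E ($717M), TerraLink→Band F ($884M), VistaNet→Band A ($729M), NorthTel→Band B ($947M); total welfare W = $3992M.
NorthTel receives Band B at value $947M, so the others get W − 947 = $3045M.
Without NorthTel: best allocation of the remaining 4 bidders over all 5 bands is Pulse→Band E ($813M), PeakComm→Band F ($761M), TerraLink→Band B ($877M), VistaNet→Band D ($876M), total $3327M.
VCG payment = (others' best without NorthTel) − (others' welfare with NorthTel) = 3327 − 3045 = $282M.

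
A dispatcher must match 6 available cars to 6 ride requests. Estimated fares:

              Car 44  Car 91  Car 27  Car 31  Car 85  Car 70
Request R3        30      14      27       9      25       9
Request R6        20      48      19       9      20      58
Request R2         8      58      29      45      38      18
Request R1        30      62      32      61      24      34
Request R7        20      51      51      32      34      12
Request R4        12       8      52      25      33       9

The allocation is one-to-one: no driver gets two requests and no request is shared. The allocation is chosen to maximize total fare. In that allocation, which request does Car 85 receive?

Car 85 receives Request R7.

Optimal: Car 44→Request R3 ($30), Car 91→Request R2 ($58), Car 27→Request R4 ($52), Car 31→Request R1 ($61), Car 85→Request R7 ($34), Car 70→Request R6 ($58) — total 30+58+52+61+34+58 = $293.
Max-entry greedy (repeatedly take the single best remaining cell) gives $281, worse by 12.
Next-best assignment: Car 44→Request R3, Car 91→Request R2, Car 27→Request R7, Car 31→Request R1, Car 85→Request R4, Car 70→Request R6 = $291.
No other one-to-one assignment exceeds $293.
Car 85's own top request is Request R2 ($38), but forcing Car 85→Request R2 and reassigning the rest optimally gives only $290 — worse by 3.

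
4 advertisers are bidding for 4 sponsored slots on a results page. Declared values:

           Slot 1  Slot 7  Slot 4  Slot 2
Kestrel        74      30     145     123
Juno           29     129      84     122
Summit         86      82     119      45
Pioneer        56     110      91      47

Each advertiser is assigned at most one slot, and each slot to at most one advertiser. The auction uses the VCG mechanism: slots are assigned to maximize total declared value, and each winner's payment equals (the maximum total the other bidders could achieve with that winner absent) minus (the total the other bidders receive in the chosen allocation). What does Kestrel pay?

Kestrel pays $33.

Efficient allocation: Kestrel→Slot 4 ($145), Juno→Slot 2 ($122), Summit→Slot 1 ($86), Pioneer→Slot 7 ($110); total welfare W = $463.
Kestrel receives Slot 4 at value $145, so the others get W − 145 = $318.
Without Kestrel: best allocation of the remaining 3 bidders over all 4 slots is Juno→Slot 2 ($122), Summit→Slot 4 ($119), Pioneer→Slot 7 ($110), total $351.
VCG payment = (others' best without Kestrel) − (others' welfare with Kestrel) = 351 − 318 = $33.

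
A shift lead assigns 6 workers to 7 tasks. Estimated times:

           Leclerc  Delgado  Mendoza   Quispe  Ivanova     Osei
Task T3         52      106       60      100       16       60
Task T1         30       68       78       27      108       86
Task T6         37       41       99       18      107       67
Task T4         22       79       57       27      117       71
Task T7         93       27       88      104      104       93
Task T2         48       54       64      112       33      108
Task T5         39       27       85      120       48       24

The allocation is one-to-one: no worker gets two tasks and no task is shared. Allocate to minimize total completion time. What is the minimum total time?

Treat this as an assignment problem: match each worker to one task.
Optimal: Leclerc→Task T4 (22 min), Delgado→Task T7 (27 min), Mendoza→Task T2 (64 min), Quispe→Task T6 (18 min), Ivanova→Task T3 (16 min), Osei→Task T5 (24 min) — total 22+27+64+18+16+24 = 171 min.
Row-greedy (each worker in turn takes its cheapest remaining task) gives 184 min, worse by 13.

Min total: 171 min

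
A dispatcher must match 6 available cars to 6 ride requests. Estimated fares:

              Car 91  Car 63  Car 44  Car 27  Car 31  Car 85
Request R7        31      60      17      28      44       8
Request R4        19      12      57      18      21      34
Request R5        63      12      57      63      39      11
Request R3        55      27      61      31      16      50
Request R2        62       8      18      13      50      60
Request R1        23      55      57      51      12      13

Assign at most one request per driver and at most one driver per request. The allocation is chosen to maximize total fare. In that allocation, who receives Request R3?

Car 91 receives Request R3.

Optimal: Car 91→Request R3 ($55), Car 63→Request R1 ($55), Car 44→Request R4 ($57), Car 27→Request R5 ($63), Car 31→Request R7 ($44), Car 85→Request R2 ($60) — total 55+55+57+63+44+60 = $334.
Max-entry greedy (repeatedly take the single best remaining cell) gives $316, worse by 18.
Swapping Car 63↔Car 27 (Car 63→Request R5 $12, Car 27→Request R1 $51) loses 55.
Car 91's own top request is Request R5 ($63), but forcing Car 91→Request R5 and reassigning the rest optimally gives only $331 — worse by 3.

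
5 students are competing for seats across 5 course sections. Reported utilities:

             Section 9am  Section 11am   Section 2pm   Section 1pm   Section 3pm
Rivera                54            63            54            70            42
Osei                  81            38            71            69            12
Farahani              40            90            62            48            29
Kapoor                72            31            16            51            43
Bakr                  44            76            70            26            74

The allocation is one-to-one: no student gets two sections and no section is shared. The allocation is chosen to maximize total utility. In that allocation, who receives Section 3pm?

Bakr receives Section 3pm.

Optimal: Rivera→Section 1pm (70 points), Osei→Section 2pm (71 points), Farahani→Section 11am (90 points), Kapoor→Section 9am (72 points), Bakr→Section 3pm (74 points) — total 70+71+90+72+74 = 377 points.
Row-greedy (each student in turn takes its best remaining section) gives 354 points, worse by 23.
Swapping Rivera↔Kapoor (Rivera→Section 9am 54 points, Kapoor→Section 1pm 51 points) loses 37.
Every other assignment is strictly worse.
Bakr's own top section is Section 11am (76 points), but forcing Bakr→Section 11am and reassigning the rest optimally gives only 332 points — worse by 45.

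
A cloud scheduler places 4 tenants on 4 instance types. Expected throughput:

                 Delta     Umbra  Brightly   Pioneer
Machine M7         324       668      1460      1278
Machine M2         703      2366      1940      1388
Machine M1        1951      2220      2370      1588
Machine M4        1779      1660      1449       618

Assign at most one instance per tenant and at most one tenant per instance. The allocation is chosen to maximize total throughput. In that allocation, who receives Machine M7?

Pioneer receives Machine M7.

This is the linear assignment problem.
Optimal: Delta→Machine M4 (1779 ops/s), Umbra→Machine M2 (2366 ops/s), Brightly→Machine M1 (2370 ops/s), Pioneer→Machine M7 (1278 ops/s) — total 1779+2366+2370+1278 = 7793 ops/s.
Row-greedy (each tenant in turn takes its best remaining instance) gives 6395 ops/s, worse by 1398.
Next-best assignment: Delta→Machine M4, Umbra→Machine M1, Brightly→Machine M2, Pioneer→Machine M7 = 7217 ops/s.
Pioneer's own top instance is Machine M1 (1588 ops/s), but forcing Pioneer→Machine M1 and reassigning the rest optimally gives only 7193 ops/s — worse by 600.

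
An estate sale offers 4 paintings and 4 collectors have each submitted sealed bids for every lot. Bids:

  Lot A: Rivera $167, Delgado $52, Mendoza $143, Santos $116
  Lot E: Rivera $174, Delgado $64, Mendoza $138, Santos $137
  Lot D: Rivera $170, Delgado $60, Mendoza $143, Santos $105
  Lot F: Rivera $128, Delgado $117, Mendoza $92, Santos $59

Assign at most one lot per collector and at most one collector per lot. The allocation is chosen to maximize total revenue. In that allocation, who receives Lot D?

This is the linear assignment problem.
Optimal: Rivera→Lot D ($170), Delgado→Lot F ($117), Mendoza→Lot A ($143), Santos→Lot E ($137) — total 170+117+143+137 = $567.
Column-greedy (each lot in turn goes to its best remaining collector) gives $527, worse by 40.
Next-best assignment: Rivera→Lot A, Delgado→Lot F, Mendoza→Lot D, Santos→Lot E = $564.
Rivera's own top lot is Lot E ($174), but forcing Rivera→Lot E and reassigning the rest optimally gives only $550 — worse by 17.

Rivera receives Lot D.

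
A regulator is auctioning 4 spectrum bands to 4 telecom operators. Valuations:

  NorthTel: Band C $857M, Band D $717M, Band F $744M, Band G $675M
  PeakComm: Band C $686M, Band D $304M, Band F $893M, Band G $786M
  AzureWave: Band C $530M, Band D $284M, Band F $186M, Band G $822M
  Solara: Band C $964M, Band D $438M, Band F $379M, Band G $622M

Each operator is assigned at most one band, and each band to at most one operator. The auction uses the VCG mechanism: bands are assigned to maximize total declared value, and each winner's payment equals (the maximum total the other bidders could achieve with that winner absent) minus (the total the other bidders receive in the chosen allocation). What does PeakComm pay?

PeakComm pays $27M.

Efficient allocation: NorthTel→Band D ($717M), PeakComm→Band F ($893M), AzureWave→Band G ($822M), Solara→Band C ($964M); total welfare W = $3396M.
PeakComm receives Band F at value $893M, so the others get W − 893 = $2503M.
Without PeakComm: best allocation of the remaining 3 bidders over all 4 bands is NorthTel→Band F ($744M), AzureWave→Band G ($822M), Solara→Band C ($964M), total $2530M.
VCG payment = (others' best without PeakComm) − (others' welfare with PeakComm) = 2530 − 2503 = $27M.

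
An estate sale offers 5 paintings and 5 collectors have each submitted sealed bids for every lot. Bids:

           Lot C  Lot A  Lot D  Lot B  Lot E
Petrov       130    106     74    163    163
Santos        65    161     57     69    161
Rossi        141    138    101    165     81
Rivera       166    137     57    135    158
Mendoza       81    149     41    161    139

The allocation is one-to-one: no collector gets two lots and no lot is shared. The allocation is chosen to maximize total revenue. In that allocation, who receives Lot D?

Rossi receives Lot D.

This is a one-to-one assignment (maximum-weight bipartite matching).
Optimal: Petrov→Lot E ($163), Santos→Lot A ($161), Rossi→Lot D ($101), Rivera→Lot C ($166), Mendoza→Lot B ($161) — total 163+161+101+166+161 = $752.
Column-greedy (each lot in turn goes to its best remaining collector) gives $730, worse by 22.
Next-best assignment: Petrov→Lot B, Santos→Lot E, Rossi→Lot D, Rivera→Lot C, Mendoza→Lot A = $740.
Every other assignment is strictly worse.
Rossi's own top lot is Lot B ($165), but forcing Rossi→Lot B and reassigning the rest optimally gives only $715 — worse by 37.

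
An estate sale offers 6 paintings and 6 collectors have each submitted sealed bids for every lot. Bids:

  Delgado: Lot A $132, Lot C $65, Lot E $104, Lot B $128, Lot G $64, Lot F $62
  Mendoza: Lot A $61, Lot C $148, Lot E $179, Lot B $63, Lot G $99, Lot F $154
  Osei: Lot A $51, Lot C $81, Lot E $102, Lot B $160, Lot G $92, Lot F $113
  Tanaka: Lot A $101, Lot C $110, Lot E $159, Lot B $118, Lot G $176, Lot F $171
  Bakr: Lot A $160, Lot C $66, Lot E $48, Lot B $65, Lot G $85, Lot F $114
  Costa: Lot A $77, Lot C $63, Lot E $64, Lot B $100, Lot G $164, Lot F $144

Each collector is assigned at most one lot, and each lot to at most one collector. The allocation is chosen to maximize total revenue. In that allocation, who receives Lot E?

Treat this as an assignment problem: match each collector to one lot.
Optimal: Delgado→Lot E ($104), Mendoza→Lot C ($148), Osei→Lot B ($160), Tanaka→Lot F ($171), Bakr→Lot A ($160), Costa→Lot G ($164) — total 104+148+160+171+160+164 = $907.
Row-greedy (each collector in turn takes its best remaining lot) gives $824, worse by 83.
Swapping Osei↔Costa (Osei→Lot G $92, Costa→Lot B $100) loses 132.
Every other assignment is strictly worse.
Delgado's own top lot is Lot A ($132), but forcing Delgado→Lot A and reassigning the rest optimally gives only $877 — worse by 30.

Delgado receives Lot E.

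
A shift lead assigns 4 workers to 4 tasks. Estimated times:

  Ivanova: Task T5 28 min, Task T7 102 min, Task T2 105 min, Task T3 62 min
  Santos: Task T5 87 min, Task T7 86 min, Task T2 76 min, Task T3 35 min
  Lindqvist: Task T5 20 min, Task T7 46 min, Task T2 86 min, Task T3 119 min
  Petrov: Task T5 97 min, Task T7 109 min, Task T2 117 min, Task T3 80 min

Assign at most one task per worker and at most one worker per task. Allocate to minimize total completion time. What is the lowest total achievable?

Optimal: Ivanova→Task T5 (28 min), Santos→Task T3 (35 min), Lindqvist→Task T7 (46 min), Petrov→Task T2 (117 min) — total 28+35+46+117 = 226 min.
Min-entry greedy (repeatedly take the single cheapest remaining cell) gives 274 min, worse by 48.
Swapping Lindqvist↔Petrov (Lindqvist→Task T2 86 min, Petrov→Task T7 109 min) adds 32.
Every other assignment is strictly worse.

Minimum total: 226 min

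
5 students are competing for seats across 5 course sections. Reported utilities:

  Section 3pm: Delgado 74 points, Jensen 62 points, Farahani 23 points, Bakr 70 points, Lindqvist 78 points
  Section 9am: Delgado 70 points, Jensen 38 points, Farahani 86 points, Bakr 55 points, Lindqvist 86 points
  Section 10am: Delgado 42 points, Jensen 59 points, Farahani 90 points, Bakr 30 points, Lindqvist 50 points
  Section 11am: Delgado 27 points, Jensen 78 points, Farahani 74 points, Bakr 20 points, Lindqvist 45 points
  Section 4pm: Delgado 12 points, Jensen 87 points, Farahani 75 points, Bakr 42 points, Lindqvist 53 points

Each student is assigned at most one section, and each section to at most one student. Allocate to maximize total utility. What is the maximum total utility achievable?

Optimal: Delgado→Section 3pm (74 points), Jensen→Section 11am (78 points), Farahani→Section 10am (90 points), Bakr→Section 4pm (42 points), Lindqvist→Section 9am (86 points) — total 74+78+90+42+86 = 370 points.
Max-entry greedy (repeatedly take the single best remaining cell) gives 357 points, worse by 13.
Next-best assignment: Delgado→Section 9am, Jensen→Section 4pm, Farahani→Section 10am, Bakr→Section 3pm, Lindqvist→Section 11am = 362 points.
Every other assignment is strictly worse.

Maximum total: 370 points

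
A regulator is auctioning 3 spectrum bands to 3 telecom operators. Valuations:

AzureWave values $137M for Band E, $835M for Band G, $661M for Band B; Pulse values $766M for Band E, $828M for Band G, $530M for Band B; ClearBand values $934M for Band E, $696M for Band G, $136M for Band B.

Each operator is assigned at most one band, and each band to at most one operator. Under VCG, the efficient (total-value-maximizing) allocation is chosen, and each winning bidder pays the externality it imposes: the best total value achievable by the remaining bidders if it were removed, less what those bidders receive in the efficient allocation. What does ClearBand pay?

Efficient allocation: AzureWave→Band B ($661M), Pulse→Band G ($828M), ClearBand→Band E ($934M); total welfare W = $2423M.
ClearBand receives Band E at value $934M, so the others get W − 934 = $1489M.
Without ClearBand: best allocation of the remaining 2 bidders over all 3 bands is AzureWave→Band G ($835M), Pulse→Band E ($766M), total $1601M.
VCG payment = (others' best without ClearBand) − (others' welfare with ClearBand) = 1601 − 1489 = $112M.

ClearBand pays $112M.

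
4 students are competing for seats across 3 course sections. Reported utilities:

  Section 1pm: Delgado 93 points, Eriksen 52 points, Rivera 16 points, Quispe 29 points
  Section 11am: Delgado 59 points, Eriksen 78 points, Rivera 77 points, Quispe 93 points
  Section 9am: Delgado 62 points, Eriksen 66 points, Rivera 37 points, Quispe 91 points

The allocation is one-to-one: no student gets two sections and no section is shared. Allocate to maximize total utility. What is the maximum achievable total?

Treat this as an assignment problem: match each student to one section.
Optimal: Delgado→Section 1pm (93 points), Eriksen→Section 11am (78 points), Quispe→Section 9am (91 points) — total 93+78+91 = 262 points.
Row-greedy (each student in turn takes its best remaining section) gives 208 points, worse by 54.

Max total: 262 points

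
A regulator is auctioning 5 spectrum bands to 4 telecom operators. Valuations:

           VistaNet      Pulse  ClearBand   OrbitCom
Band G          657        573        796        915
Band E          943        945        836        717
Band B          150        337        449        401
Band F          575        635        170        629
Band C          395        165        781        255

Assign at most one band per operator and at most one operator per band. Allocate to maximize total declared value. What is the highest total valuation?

Max total: $3274M

Treat this as an assignment problem: match each operator to one band.
Optimal: VistaNet→Band E ($943M), Pulse→Band F ($635M), ClearBand→Band C ($781M), OrbitCom→Band G ($915M) — total 943+635+781+915 = $3274M.
Column-greedy (each band in turn goes to its best remaining operator) gives $2884M, worse by 390.
Swapping ClearBand↔VistaNet (ClearBand→Band E $836M, VistaNet→Band C $395M) loses 493.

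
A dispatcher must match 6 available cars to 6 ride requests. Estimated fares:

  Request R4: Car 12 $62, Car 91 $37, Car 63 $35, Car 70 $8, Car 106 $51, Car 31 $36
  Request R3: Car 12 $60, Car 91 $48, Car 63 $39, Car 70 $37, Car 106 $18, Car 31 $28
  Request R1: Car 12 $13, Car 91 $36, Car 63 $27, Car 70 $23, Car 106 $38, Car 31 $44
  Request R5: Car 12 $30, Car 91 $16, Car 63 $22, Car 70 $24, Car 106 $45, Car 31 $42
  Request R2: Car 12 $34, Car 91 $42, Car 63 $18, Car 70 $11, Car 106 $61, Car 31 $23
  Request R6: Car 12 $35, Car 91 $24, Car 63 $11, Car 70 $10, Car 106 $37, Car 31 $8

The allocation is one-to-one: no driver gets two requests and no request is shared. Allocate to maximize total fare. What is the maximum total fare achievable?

Max total: $254

Optimal: Car 12→Request R4 ($62), Car 91→Request R6 ($24), Car 63→Request R3 ($39), Car 70→Request R5 ($24), Car 106→Request R2 ($61), Car 31→Request R1 ($44) — total 62+24+39+24+61+44 = $254.
Column-greedy (each request in turn goes to its best remaining driver) gives $227, worse by 27.
Swapping Car 12↔Car 91 (Car 12→Request R6 $35, Car 91→Request R4 $37) loses 14.
Every other assignment is strictly worse.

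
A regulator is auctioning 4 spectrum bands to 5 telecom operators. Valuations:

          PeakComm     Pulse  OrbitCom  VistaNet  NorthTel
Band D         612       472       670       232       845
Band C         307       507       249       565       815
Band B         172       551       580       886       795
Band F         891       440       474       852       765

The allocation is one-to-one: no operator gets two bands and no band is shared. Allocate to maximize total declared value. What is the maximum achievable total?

Maximum total: $3262M

Optimal: OrbitCom→Band D ($670M), NorthTel→Band C ($815M), VistaNet→Band B ($886M), PeakComm→Band F ($891M) — total 670+815+886+891 = $3262M.
Next-best assignment: NorthTel→Band D, Pulse→Band C, VistaNet→Band B, PeakComm→Band F = $3129M.
Checked against all permutations: $3262M is optimal.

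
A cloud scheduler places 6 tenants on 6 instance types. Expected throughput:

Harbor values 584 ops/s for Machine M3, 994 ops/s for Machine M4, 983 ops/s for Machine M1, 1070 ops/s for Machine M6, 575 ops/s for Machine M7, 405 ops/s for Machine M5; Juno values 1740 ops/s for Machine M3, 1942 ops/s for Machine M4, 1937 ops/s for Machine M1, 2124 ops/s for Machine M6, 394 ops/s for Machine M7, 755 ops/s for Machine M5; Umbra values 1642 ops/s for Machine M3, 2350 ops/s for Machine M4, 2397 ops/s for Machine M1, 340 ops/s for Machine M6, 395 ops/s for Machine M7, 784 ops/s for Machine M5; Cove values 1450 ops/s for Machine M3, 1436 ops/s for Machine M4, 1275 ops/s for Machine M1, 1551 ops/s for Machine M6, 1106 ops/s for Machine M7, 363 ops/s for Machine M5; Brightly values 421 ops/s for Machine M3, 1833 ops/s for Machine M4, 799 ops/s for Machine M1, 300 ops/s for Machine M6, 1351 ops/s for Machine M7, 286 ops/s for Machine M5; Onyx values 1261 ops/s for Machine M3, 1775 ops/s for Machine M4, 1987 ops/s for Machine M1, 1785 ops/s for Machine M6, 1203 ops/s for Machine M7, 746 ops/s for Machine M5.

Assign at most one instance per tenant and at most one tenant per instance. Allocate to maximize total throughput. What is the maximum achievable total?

Optimal: Harbor→Machine M5 (405 ops/s), Juno→Machine M6 (2124 ops/s), Umbra→Machine M4 (2350 ops/s), Cove→Machine M3 (1450 ops/s), Brightly→Machine M7 (1351 ops/s), Onyx→Machine M1 (1987 ops/s) — total 405+2124+2350+1450+1351+1987 = 9667 ops/s.
Max-entry greedy (repeatedly take the single best remaining cell) gives 9412 ops/s, worse by 255.
Next-best assignment: Harbor→Machine M5, Juno→Machine M6, Umbra→Machine M1, Cove→Machine M3, Brightly→Machine M7, Onyx→Machine M4 = 9502 ops/s.
Swapping Juno↔Umbra (Juno→Machine M4 1942 ops/s, Umbra→Machine M6 340 ops/s) loses 2192.

Max total: 9667 ops/s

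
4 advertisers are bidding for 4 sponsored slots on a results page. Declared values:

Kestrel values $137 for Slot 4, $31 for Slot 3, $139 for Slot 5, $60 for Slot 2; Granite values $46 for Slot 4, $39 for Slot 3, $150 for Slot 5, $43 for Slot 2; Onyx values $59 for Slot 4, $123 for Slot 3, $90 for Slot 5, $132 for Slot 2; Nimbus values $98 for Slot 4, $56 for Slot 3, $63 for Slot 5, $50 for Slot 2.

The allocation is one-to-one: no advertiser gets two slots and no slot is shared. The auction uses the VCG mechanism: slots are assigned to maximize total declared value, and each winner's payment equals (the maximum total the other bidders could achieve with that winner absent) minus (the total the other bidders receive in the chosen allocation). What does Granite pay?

Efficient allocation: Kestrel→Slot 4 ($137), Granite→Slot 5 ($150), Onyx→Slot 2 ($132), Nimbus→Slot 3 ($56); total welfare W = $475.
Granite receives Slot 5 at value $150, so the others get W − 150 = $325.
Without Granite: best allocation of the remaining 3 bidders over all 4 slots is Kestrel→Slot 5 ($139), Onyx→Slot 2 ($132), Nimbus→Slot 4 ($98), total $369.
VCG payment = (others' best without Granite) − (others' welfare with Granite) = 369 − 325 = $44.

Granite pays $44.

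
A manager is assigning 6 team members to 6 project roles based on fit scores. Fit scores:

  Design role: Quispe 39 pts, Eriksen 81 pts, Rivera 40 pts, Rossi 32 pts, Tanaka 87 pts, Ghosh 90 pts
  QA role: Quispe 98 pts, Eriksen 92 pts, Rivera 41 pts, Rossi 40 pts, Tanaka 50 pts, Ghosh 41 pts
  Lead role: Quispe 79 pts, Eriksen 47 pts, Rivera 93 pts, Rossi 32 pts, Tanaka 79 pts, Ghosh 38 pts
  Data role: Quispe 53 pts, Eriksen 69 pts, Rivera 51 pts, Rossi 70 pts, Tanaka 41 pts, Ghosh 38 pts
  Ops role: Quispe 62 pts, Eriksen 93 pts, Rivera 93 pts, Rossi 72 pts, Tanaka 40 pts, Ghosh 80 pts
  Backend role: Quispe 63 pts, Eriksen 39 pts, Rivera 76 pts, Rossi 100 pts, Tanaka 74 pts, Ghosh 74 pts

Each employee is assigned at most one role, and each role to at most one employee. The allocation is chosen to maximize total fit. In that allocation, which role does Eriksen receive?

Treat this as an assignment problem: match each employee to one role.
Optimal: Quispe→QA role (98 pts), Eriksen→Data role (69 pts), Rivera→Ops role (93 pts), Rossi→Backend role (100 pts), Tanaka→Lead role (79 pts), Ghosh→Design role (90 pts) — total 98+69+93+100+79+90 = 529 pts.
Column-greedy (each role in turn goes to its best remaining employee) gives 518 pts, worse by 11.
Next-best assignment: Quispe→QA role, Eriksen→Data role, Rivera→Lead role, Rossi→Backend role, Tanaka→Design role, Ghosh→Ops role = 527 pts.
Checked against all permutations: 529 pts is optimal.
Eriksen's own top role is Ops role (93 pts), but forcing Eriksen→Ops role and reassigning the rest optimally gives only 518 pts — worse by 11.

Eriksen receives Data role.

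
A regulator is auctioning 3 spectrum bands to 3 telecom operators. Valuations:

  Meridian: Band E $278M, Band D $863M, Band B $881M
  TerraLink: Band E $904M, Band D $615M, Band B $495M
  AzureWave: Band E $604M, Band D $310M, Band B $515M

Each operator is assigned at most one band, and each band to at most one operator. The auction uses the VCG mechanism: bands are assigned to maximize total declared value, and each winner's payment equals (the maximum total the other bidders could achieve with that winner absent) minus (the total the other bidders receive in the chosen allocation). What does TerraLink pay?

TerraLink pays $107M.

Efficient allocation: Meridian→Band D ($863M), TerraLink→Band E ($904M), AzureWave→Band B ($515M); total welfare W = $2282M.
TerraLink receives Band E at value $904M, so the others get W − 904 = $1378M.
Without TerraLink: best allocation of the remaining 2 bidders over all 3 bands is Meridian→Band B ($881M), AzureWave→Band E ($604M), total $1485M.
VCG payment = (others' best without TerraLink) − (others' welfare with TerraLink) = 1485 − 1378 = $107M.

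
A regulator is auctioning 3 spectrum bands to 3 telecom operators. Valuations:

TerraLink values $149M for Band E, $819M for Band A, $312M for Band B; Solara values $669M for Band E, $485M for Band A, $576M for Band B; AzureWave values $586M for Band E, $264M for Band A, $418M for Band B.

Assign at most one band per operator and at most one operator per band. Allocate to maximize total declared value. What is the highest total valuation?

Max total: $1981M

Optimal: TerraLink→Band A ($819M), Solara→Band B ($576M), AzureWave→Band E ($586M) — total 819+576+586 = $1981M.
Row-greedy (each operator in turn takes its best remaining band) gives $1906M, worse by 75.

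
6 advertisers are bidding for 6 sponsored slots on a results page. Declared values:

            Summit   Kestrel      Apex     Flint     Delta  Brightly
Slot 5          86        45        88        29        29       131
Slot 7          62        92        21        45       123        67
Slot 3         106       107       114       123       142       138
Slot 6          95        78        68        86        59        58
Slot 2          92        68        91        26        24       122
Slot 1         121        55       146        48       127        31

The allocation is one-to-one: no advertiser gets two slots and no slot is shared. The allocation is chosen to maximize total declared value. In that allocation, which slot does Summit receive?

This is a one-to-one assignment (maximum-weight bipartite matching).
Optimal: Summit→Slot 2 ($92), Kestrel→Slot 6 ($78), Apex→Slot 1 ($146), Flint→Slot 3 ($123), Delta→Slot 7 ($123), Brightly→Slot 5 ($131) — total 92+78+146+123+123+131 = $693.
Column-greedy (each slot in turn goes to its best remaining advertiser) gives $618, worse by 75.
Next-best assignment: Summit→Slot 2, Kestrel→Slot 7, Apex→Slot 1, Flint→Slot 6, Delta→Slot 3, Brightly→Slot 5 = $689.
Swapping Flint↔Delta (Flint→Slot 7 $45, Delta→Slot 3 $142) loses 59.
Summit's own top slot is Slot 1 ($121), but forcing Summit→Slot 1 and reassigning the rest optimally gives only $667 — worse by 26.

Summit receives Slot 2.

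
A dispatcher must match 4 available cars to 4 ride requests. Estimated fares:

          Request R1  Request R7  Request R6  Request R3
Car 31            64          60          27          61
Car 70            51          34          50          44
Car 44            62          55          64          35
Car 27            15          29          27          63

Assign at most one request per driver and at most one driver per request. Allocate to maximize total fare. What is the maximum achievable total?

Maximum total: $238

Optimal: Car 31→Request R7 ($60), Car 70→Request R1 ($51), Car 44→Request R6 ($64), Car 27→Request R3 ($63) — total 60+51+64+63 = $238.
Row-greedy (each driver in turn takes its best remaining request) gives $232, worse by 6.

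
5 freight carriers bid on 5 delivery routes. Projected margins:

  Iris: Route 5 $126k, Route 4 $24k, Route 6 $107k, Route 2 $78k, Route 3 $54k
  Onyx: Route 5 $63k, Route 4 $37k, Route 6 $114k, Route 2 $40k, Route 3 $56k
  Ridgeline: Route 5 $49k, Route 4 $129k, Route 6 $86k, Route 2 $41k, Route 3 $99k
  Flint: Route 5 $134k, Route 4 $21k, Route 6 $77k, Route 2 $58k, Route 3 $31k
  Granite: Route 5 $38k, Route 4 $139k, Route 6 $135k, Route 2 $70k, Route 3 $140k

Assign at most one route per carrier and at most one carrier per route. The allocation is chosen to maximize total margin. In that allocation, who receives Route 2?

Iris receives Route 2.

Optimal: Iris→Route 2 ($78k), Onyx→Route 6 ($114k), Ridgeline→Route 4 ($129k), Flint→Route 5 ($134k), Granite→Route 3 ($140k) — total 78+114+129+134+140 = $595k.
Row-greedy (each carrier in turn takes its best remaining route) gives $567k, worse by 28.
Swapping Flint↔Granite (Flint→Route 3 $31k, Granite→Route 5 $38k) loses 205.
Checked against all permutations: $595k is optimal.
Iris's own top route is Route 5 ($126k), but forcing Iris→Route 5 and reassigning the rest optimally gives only $567k — worse by 28.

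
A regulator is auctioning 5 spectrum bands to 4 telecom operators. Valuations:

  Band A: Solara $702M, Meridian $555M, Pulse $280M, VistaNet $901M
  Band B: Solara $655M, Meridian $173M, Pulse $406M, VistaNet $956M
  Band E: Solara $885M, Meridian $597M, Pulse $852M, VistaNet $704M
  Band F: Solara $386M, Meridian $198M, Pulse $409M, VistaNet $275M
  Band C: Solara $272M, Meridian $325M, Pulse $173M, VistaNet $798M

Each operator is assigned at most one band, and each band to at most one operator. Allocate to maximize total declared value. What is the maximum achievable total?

Maximum total: $2860M

Optimal: Solara→Band B ($655M), Meridian→Band A ($555M), Pulse→Band E ($852M), VistaNet→Band C ($798M) — total 655+555+852+798 = $2860M.
Next-best assignment: Solara→Band A, Meridian→Band C, Pulse→Band E, VistaNet→Band B = $2835M.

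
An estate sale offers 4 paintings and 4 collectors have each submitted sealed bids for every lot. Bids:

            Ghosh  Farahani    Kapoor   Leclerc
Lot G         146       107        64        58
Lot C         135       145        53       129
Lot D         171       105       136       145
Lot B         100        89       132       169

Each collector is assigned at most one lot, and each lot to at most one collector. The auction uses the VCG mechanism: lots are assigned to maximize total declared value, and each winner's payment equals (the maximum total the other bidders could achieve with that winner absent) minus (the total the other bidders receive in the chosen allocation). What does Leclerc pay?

Leclerc pays $21.

Efficient allocation: Ghosh→Lot G ($146), Farahani→Lot C ($145), Kapoor→Lot D ($136), Leclerc→Lot B ($169); total welfare W = $596.
Leclerc receives Lot B at value $169, so the others get W − 169 = $427.
Without Leclerc: best allocation of the remaining 3 bidders over all 4 lots is Ghosh→Lot D ($171), Farahani→Lot C ($145), Kapoor→Lot B ($132), total $448.
VCG payment = (others' best without Leclerc) − (others' welfare with Leclerc) = 448 − 427 = $21.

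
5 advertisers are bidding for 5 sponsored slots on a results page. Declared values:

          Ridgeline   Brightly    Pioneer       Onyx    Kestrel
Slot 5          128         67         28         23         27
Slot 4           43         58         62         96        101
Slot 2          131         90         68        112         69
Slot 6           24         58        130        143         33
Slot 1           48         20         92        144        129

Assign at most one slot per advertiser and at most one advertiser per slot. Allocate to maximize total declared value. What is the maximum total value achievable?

Max total: $593

Optimal: Ridgeline→Slot 5 ($128), Brightly→Slot 2 ($90), Pioneer→Slot 6 ($130), Onyx→Slot 1 ($144), Kestrel→Slot 4 ($101) — total 128+90+130+144+101 = $593.
Row-greedy (each advertiser in turn takes its best remaining slot) gives $573, worse by 20.
Next-best assignment: Ridgeline→Slot 5, Brightly→Slot 2, Pioneer→Slot 6, Onyx→Slot 4, Kestrel→Slot 1 = $573.
Checked against all permutations: $593 is optimal.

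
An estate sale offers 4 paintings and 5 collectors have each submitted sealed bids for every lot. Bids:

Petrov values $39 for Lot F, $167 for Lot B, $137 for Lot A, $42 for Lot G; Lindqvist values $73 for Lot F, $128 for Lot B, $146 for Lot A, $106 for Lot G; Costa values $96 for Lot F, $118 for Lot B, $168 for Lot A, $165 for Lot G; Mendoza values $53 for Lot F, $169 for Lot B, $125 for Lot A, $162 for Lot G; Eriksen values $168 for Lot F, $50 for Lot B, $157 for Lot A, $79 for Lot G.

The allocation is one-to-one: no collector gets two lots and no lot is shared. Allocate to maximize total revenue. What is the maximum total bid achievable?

Optimal: Eriksen→Lot F ($168), Petrov→Lot B ($167), Costa→Lot A ($168), Mendoza→Lot G ($162) — total 168+167+168+162 = $665.
Max-entry greedy (repeatedly take the single best remaining cell) gives $611, worse by 54.
Next-best assignment: Eriksen→Lot F, Mendoza→Lot B, Lindqvist→Lot A, Costa→Lot G = $648.

Max total: $665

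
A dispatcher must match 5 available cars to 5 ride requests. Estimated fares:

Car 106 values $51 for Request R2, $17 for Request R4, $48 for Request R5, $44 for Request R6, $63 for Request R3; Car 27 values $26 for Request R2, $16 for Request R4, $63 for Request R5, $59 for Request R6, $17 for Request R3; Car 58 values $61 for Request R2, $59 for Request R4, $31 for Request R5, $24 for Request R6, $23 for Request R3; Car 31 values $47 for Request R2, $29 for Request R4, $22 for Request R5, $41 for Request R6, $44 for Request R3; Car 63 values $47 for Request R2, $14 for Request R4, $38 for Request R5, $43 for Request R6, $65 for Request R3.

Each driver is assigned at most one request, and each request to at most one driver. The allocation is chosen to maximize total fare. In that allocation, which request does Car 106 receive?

Car 106 receives Request R2.

This is a one-to-one assignment (maximum-weight bipartite matching).
Optimal: Car 106→Request R2 ($51), Car 27→Request R5 ($63), Car 58→Request R4 ($59), Car 31→Request R6 ($41), Car 63→Request R3 ($65) — total 51+63+59+41+65 = $279.
Row-greedy (each driver in turn takes its best remaining request) gives $242, worse by 37.
Swapping Car 31↔Car 106 (Car 31→Request R2 $47, Car 106→Request R6 $44) loses 1.
No other one-to-one assignment exceeds $279.
Car 106's own top request is Request R3 ($63), but forcing Car 106→Request R3 and reassigning the rest optimally gives only $275 — worse by 4.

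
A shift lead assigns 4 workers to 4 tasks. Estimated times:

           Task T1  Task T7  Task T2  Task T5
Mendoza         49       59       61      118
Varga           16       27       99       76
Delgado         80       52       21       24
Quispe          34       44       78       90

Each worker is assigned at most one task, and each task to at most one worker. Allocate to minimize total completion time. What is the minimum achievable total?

Treat this as an assignment problem: match each worker to one task.
Optimal: Mendoza→Task T2 (61 min), Varga→Task T1 (16 min), Delgado→Task T5 (24 min), Quispe→Task T7 (44 min) — total 61+16+24+44 = 145 min.
Min-entry greedy (repeatedly take the single cheapest remaining cell) gives 199 min, worse by 54.
Swapping Mendoza↔Varga (Mendoza→Task T1 49 min, Varga→Task T2 99 min) adds 71.
Every other assignment is strictly worse.

Min total: 145 min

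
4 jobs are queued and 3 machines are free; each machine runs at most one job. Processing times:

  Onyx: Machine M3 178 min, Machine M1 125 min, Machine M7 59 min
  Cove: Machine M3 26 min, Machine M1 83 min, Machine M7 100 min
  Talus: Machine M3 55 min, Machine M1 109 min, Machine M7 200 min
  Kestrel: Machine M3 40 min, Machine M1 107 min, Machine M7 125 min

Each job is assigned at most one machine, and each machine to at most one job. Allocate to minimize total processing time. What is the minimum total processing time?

Minimum total: 182 min

This is the linear assignment problem.
Optimal: Kestrel→Machine M3 (40 min), Cove→Machine M1 (83 min), Onyx→Machine M7 (59 min) — total 40+83+59 = 182 min.
Swapping Cove↔Kestrel (Cove→Machine M3 26 min, Kestrel→Machine M1 107 min) adds 10.
Every other assignment is strictly worse.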